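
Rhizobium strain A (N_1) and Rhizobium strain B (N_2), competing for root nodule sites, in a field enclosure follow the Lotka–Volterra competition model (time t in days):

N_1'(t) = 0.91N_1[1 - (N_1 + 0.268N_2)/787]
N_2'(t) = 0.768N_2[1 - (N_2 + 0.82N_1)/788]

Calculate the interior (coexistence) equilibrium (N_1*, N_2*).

N_1* ≈ 738, N_2* ≈ 183

Setting both brackets to zero gives the nullclines N_1 + 0.268N_2 = 787 and 0.82N_1 + N_2 = 788.
Substituting N_2 = 788 - 0.82N_1 into the first: N_1(1 - 0.268·0.82) = 787 - 0.268·788.
So N_1* = 576/0.78 = 738, and then N_2* = 788 - 0.82·738 = 183.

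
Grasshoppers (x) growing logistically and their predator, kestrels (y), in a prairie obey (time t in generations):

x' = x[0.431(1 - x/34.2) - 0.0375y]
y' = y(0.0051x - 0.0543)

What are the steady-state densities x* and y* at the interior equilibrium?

From dy/dt = 0 with y > 0: 0.0051x* = 0.0543, so x* = 10.6.
Substitute into dx/dt = 0: 0.431(1 - 10.6/34.2) = 0.0375y*.
The bracket is 0.689, giving y* = 0.297/0.0375 = 7.92.

x* ≈ 10.6, y* ≈ 7.92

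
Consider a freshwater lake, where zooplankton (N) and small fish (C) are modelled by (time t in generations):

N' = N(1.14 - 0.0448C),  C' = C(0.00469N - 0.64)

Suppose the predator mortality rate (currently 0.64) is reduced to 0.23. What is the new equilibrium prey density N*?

At the interior fixed point, setting dC/dt = 0 with C > 0 fixes N* = (predator death rate)/(NC coefficient) — independent of the other coefficients.
With the change, N* = 0.23/0.00469 = 49; it falls from 136.

N* ≈ 49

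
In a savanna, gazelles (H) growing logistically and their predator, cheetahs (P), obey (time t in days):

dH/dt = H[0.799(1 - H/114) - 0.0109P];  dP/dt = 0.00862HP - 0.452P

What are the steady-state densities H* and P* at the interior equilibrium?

From dP/dt = 0 with P > 0: 0.00862H* = 0.452, so H* = 52.4.
Substitute into dH/dt = 0: 0.799(1 - 52.4/114) = 0.0109P*.
The bracket is 0.54, giving P* = 0.431/0.0109 = 39.6.

H* ≈ 52.4, P* ≈ 39.6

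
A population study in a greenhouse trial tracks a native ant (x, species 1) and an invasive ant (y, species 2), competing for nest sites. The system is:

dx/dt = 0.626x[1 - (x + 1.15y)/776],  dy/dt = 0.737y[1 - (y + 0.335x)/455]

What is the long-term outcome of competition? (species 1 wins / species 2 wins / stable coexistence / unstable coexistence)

Compare the nullcline intercepts: K1/α12 = 776/1.15 = 675 > K2 = 455; K2/α21 = 455/0.335 = 1360 > K1 = 776.
Since both inequalities hold, each species can invade when rare, so the interior equilibrium is stable.

stable coexistence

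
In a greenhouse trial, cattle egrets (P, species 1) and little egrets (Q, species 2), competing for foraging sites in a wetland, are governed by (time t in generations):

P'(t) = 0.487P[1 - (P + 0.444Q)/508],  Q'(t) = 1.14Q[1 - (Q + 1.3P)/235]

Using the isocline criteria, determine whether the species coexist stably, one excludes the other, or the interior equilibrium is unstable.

Compare the nullcline intercepts: K1/α12 = 508/0.444 = 1140 > K2 = 235; K2/α21 = 235/1.3 = 181 < K1 = 508.
Since the inequalities point opposite ways, species 1 can invade but species 2 cannot.

species 1 excludes species 2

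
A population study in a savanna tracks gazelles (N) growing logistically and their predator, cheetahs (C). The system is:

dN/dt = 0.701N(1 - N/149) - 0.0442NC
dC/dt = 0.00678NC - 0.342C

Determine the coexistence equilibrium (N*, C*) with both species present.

From dC/dt = 0 with C > 0: 0.00678N* = 0.342, so N* = 50.4.
Substitute into dN/dt = 0: 0.701(1 - 50.4/149) = 0.0442C*.
The bracket is 0.661, giving C* = 0.464/0.0442 = 10.5.

N* ≈ 50.4, C* ≈ 10.5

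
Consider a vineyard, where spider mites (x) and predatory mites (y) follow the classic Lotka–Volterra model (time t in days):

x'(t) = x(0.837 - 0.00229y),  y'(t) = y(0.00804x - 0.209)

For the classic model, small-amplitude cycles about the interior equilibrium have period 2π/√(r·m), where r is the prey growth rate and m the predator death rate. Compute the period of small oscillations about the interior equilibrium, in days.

Here r = 0.837 and m = 0.209, so r·m = 0.175.
ω = √0.175 = 0.418 per day, hence T = 2π/ω ≈ 15 days.

T ≈ 15 days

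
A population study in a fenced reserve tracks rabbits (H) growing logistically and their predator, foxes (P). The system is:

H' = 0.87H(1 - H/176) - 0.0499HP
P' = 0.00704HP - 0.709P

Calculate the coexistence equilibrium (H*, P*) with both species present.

H* ≈ 101, P* ≈ 7.46

From dP/dt = 0 with P > 0: 0.00704H* = 0.709, so H* = 101.
Substitute into dH/dt = 0: 0.87(1 - 101/176) = 0.0499P*.
The bracket is 0.428, giving P* = 0.372/0.0499 = 7.46.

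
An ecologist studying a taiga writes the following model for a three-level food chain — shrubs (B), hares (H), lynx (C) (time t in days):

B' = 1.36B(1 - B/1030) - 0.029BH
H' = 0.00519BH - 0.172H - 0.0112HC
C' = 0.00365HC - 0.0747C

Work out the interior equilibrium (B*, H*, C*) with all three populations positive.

B* ≈ 581, H* ≈ 20.5, C* ≈ 254

From dC/dt = 0: 0.00365H* = 0.0747, so H* = 20.5.
From dB/dt = 0: 1.36(1 - B*/1030) = 0.029·20.5, giving B* = 1030·(1 - 0.436) = 581.
From dH/dt = 0: 0.00519·581 - 0.172 = 0.0112C*, so C* = 2.84/0.0112 = 254.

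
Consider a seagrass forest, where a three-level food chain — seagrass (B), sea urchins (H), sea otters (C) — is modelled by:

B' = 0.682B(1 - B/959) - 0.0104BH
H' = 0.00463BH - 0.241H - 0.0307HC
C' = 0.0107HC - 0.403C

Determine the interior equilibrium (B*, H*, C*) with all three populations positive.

B* ≈ 408, H* ≈ 37.7, C* ≈ 53.7

From dC/dt = 0: 0.0107H* = 0.403, so H* = 37.7.
From dB/dt = 0: 0.682(1 - B*/959) = 0.0104·37.7, giving B* = 959·(1 - 0.574) = 408.
From dH/dt = 0: 0.00463·408 - 0.241 = 0.0307C*, so C* = 1.65/0.0307 = 53.7.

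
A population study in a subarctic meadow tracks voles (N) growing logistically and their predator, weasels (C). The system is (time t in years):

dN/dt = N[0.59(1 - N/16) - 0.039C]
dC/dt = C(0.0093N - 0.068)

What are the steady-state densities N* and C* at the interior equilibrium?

From dC/dt = 0 with C > 0: 0.0093N* = 0.068, so N* = 7.31.
Substitute into dN/dt = 0: 0.59(1 - 7.31/16) = 0.039C*.
The bracket is 0.543, giving C* = 0.32/0.039 = 8.21.

N* ≈ 7.31, C* ≈ 8.21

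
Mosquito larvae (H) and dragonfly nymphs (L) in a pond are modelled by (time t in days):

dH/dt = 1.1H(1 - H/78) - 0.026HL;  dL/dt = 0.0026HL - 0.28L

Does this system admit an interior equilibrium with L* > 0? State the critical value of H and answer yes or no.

The predator equation gives dL/dt > 0 only when H > 0.28/0.0026 = 108.
Without the predator, H → K = 78. Since 78 < 108, the predator cannot invade.

Threshold H = 108; K < 108, so no, the predator goes extinct.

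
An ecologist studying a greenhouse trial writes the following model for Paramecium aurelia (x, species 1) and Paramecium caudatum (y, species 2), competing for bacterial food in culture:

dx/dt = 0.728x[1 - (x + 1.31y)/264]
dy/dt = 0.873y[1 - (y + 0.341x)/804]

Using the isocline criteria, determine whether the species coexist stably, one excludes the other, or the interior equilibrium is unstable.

Compare the nullcline intercepts: K1/α12 = 264/1.31 = 202 < K2 = 804; K2/α21 = 804/0.341 = 2360 > K1 = 264.
Since the inequalities point opposite ways, species 2 can invade but species 1 cannot.

species 2 excludes species 1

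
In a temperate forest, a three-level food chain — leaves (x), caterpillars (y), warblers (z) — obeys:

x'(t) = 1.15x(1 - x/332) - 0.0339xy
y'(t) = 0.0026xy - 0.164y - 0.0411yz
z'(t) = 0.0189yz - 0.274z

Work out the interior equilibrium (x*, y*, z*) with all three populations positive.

From dz/dt = 0: 0.0189y* = 0.274, so y* = 14.5.
From dx/dt = 0: 1.15(1 - x*/332) = 0.0339·14.5, giving x* = 332·(1 - 0.427) = 190.
From dy/dt = 0: 0.0026·190 - 0.164 = 0.0411z*, so z* = 0.33/0.0411 = 8.04.

x* ≈ 190, y* ≈ 14.5, z* ≈ 8.04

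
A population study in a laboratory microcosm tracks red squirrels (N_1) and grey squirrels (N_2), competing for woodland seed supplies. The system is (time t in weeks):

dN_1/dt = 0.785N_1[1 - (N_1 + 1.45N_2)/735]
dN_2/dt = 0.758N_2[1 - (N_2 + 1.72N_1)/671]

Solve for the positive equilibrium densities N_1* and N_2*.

Setting both brackets to zero gives the nullclines N_1 + 1.45N_2 = 735 and 1.72N_1 + N_2 = 671.
Substituting N_2 = 671 - 1.72N_1 into the first: N_1(1 - 1.45·1.72) = 735 - 1.45·671.
So N_1* = -238/-1.49 = 159, and then N_2* = 671 - 1.72·159 = 397.

N_1* ≈ 159, N_2* ≈ 397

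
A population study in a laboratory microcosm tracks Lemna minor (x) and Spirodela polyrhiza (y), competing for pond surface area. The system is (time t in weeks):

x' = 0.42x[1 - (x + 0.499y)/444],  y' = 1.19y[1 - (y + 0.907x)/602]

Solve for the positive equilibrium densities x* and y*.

Setting both brackets to zero gives the nullclines x + 0.499y = 444 and 0.907x + y = 602.
Substituting y = 602 - 0.907x into the first: x(1 - 0.499·0.907) = 444 - 0.499·602.
So x* = 144/0.547 = 262, and then y* = 602 - 0.907·262 = 364.

x* ≈ 262, y* ≈ 364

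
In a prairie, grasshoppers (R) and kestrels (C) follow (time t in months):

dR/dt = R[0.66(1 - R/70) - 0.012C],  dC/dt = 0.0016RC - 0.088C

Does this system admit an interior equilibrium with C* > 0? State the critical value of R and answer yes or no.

Threshold R = 55; K > 55, so yes, the predator persists.

The predator equation gives dC/dt > 0 only when R > 0.088/0.0016 = 55.
Without the predator, R → K = 70. Since 70 > 55, the predator can invade and persist.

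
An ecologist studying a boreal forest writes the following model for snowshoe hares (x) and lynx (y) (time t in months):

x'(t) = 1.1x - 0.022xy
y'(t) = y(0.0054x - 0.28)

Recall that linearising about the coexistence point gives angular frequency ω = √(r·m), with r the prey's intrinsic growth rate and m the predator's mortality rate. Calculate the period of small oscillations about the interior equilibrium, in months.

T ≈ 11.3 months

Here r = 1.1 and m = 0.28, so r·m = 0.308.
ω = √0.308 = 0.555 per month, hence T = 2π/ω ≈ 11.3 months.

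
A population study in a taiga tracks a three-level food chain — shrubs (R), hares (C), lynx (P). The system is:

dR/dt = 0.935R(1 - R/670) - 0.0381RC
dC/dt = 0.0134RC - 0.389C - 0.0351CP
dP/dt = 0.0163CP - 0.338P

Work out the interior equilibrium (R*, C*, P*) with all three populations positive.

From dP/dt = 0: 0.0163C* = 0.338, so C* = 20.7.
From dR/dt = 0: 0.935(1 - R*/670) = 0.0381·20.7, giving R* = 670·(1 - 0.845) = 104.
From dC/dt = 0: 0.0134·104 - 0.389 = 0.0351P*, so P* = 1/0.0351 = 28.6.

R* ≈ 104, C* ≈ 20.7, P* ≈ 28.6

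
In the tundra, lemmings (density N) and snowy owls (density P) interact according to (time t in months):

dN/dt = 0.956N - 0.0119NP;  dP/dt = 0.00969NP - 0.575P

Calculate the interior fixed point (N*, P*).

Set dP/dt = 0 with P > 0: 0.00969N - 0.575 = 0, so N* = 0.575/0.00969 = 59.3.
Set dN/dt = 0 with N > 0: 0.956 - 0.0119P = 0, so P* = 0.956/0.0119 = 80.3.

N* ≈ 59.3, P* ≈ 80.3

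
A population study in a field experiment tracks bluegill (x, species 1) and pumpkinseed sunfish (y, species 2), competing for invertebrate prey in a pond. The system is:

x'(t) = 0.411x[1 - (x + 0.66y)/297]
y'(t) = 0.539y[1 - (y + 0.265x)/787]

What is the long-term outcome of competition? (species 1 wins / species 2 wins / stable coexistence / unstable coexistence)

species 2 excludes species 1

Compare the nullcline intercepts: K1/α12 = 297/0.66 = 450 < K2 = 787; K2/α21 = 787/0.265 = 2970 > K1 = 297.
Since the inequalities point opposite ways, species 2 can invade but species 1 cannot.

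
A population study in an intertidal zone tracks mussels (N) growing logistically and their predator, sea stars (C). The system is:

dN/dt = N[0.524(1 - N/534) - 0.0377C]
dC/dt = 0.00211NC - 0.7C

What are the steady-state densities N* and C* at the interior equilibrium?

From dC/dt = 0 with C > 0: 0.00211N* = 0.7, so N* = 332.
Substitute into dN/dt = 0: 0.524(1 - 332/534) = 0.0377C*.
The bracket is 0.379, giving C* = 0.198/0.0377 = 5.26.

N* ≈ 332, C* ≈ 5.26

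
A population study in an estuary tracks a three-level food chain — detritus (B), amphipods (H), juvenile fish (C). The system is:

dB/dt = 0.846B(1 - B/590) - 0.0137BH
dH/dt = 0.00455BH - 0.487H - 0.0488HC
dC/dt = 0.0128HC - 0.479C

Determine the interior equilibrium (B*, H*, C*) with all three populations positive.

B* ≈ 232, H* ≈ 37.4, C* ≈ 11.7

From dC/dt = 0: 0.0128H* = 0.479, so H* = 37.4.
From dB/dt = 0: 0.846(1 - B*/590) = 0.0137·37.4, giving B* = 590·(1 - 0.606) = 232.
From dH/dt = 0: 0.00455·232 - 0.487 = 0.0488C*, so C* = 0.571/0.0488 = 11.7.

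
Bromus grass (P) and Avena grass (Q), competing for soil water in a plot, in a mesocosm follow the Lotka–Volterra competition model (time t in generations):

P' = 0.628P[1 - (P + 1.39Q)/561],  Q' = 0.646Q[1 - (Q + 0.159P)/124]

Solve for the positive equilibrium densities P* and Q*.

P* ≈ 499, Q* ≈ 44.7

Setting both brackets to zero gives the nullclines P + 1.39Q = 561 and 0.159P + Q = 124.
Substituting Q = 124 - 0.159P into the first: P(1 - 1.39·0.159) = 561 - 1.39·124.
So P* = 389/0.779 = 499, and then Q* = 124 - 0.159·499 = 44.7.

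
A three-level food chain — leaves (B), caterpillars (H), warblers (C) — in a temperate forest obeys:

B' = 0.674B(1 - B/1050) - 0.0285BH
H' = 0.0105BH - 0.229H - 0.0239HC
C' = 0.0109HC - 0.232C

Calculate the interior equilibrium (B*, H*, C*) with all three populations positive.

B* ≈ 105, H* ≈ 21.3, C* ≈ 36.5

From dC/dt = 0: 0.0109H* = 0.232, so H* = 21.3.
From dB/dt = 0: 0.674(1 - B*/1050) = 0.0285·21.3, giving B* = 1050·(1 - 0.9) = 105.
From dH/dt = 0: 0.0105·105 - 0.229 = 0.0239C*, so C* = 0.873/0.0239 = 36.5.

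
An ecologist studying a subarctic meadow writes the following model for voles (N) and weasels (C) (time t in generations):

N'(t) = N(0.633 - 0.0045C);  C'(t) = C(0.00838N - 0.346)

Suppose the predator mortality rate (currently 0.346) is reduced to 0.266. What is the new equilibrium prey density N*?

N* ≈ 31.7

At the interior fixed point, setting dC/dt = 0 with C > 0 fixes N* = (predator death rate)/(NC coefficient) — independent of the other coefficients.
With the change, N* = 0.266/0.00838 = 31.7; it falls from 41.3.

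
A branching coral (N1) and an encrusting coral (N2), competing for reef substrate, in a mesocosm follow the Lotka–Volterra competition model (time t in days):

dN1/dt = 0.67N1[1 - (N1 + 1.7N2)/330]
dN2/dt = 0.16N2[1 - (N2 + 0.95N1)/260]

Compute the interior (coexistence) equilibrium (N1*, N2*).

N1* ≈ 182, N2* ≈ 87

Setting both brackets to zero gives the nullclines N1 + 1.7N2 = 330 and 0.95N1 + N2 = 260.
Substituting N2 = 260 - 0.95N1 into the first: N1(1 - 1.7·0.95) = 330 - 1.7·260.
So N1* = -112/-0.615 = 182, and then N2* = 260 - 0.95·182 = 87.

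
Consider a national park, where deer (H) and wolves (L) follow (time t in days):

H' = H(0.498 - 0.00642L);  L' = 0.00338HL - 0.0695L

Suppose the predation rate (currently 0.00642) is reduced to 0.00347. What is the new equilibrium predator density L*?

L* ≈ 144

At the interior fixed point, setting dH/dt = 0 with H > 0 fixes L* = (prey growth rate)/(HL coefficient) — independent of the other coefficients.
With the change, L* = 0.498/0.00347 = 144; it rises from 77.6.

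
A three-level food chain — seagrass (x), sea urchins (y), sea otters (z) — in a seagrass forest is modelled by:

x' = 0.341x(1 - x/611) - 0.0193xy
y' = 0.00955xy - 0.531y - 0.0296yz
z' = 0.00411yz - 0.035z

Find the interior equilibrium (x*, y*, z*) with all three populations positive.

From dz/dt = 0: 0.00411y* = 0.035, so y* = 8.52.
From dx/dt = 0: 0.341(1 - x*/611) = 0.0193·8.52, giving x* = 611·(1 - 0.482) = 317.
From dy/dt = 0: 0.00955·317 - 0.531 = 0.0296z*, so z* = 2.49/0.0296 = 84.2.

x* ≈ 317, y* ≈ 8.52, z* ≈ 84.2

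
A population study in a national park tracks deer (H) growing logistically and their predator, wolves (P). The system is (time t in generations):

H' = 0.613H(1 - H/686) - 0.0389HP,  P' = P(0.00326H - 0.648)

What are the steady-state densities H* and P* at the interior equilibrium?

H* ≈ 199, P* ≈ 11.2

From dP/dt = 0 with P > 0: 0.00326H* = 0.648, so H* = 199.
Substitute into dH/dt = 0: 0.613(1 - 199/686) = 0.0389P*.
The bracket is 0.71, giving P* = 0.435/0.0389 = 11.2.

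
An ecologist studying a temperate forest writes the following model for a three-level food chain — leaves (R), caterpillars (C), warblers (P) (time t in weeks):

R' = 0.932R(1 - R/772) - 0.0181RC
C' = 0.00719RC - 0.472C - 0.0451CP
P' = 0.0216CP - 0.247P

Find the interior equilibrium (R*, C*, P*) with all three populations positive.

R* ≈ 601, C* ≈ 11.4, P* ≈ 85.3

From dP/dt = 0: 0.0216C* = 0.247, so C* = 11.4.
From dR/dt = 0: 0.932(1 - R*/772) = 0.0181·11.4, giving R* = 772·(1 - 0.222) = 601.
From dC/dt = 0: 0.00719·601 - 0.472 = 0.0451P*, so P* = 3.85/0.0451 = 85.3.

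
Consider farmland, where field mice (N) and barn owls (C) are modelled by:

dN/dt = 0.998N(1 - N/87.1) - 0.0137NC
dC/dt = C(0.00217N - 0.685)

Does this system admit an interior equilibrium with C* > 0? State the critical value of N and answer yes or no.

The predator equation gives dC/dt > 0 only when N > 0.685/0.00217 = 316.
Without the predator, N → K = 87.1. Since 87.1 < 316, the predator cannot invade.

Threshold N = 316; K < 316, so no, the predator goes extinct.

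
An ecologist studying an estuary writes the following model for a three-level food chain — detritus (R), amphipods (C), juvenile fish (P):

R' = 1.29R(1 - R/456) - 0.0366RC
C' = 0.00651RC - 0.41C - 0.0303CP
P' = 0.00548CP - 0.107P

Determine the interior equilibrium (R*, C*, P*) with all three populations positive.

From dP/dt = 0: 0.00548C* = 0.107, so C* = 19.5.
From dR/dt = 0: 1.29(1 - R*/456) = 0.0366·19.5, giving R* = 456·(1 - 0.554) = 203.
From dC/dt = 0: 0.00651·203 - 0.41 = 0.0303P*, so P* = 0.914/0.0303 = 30.2.

R* ≈ 203, C* ≈ 19.5, P* ≈ 30.2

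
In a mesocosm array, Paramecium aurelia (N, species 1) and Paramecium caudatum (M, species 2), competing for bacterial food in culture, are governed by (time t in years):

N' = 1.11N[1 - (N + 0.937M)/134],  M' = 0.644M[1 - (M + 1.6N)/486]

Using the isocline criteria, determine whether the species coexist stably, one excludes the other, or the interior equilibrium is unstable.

Compare the nullcline intercepts: K1/α12 = 134/0.937 = 143 < K2 = 486; K2/α21 = 486/1.6 = 304 > K1 = 134.
Since the inequalities point opposite ways, species 2 can invade but species 1 cannot.

species 2 excludes species 1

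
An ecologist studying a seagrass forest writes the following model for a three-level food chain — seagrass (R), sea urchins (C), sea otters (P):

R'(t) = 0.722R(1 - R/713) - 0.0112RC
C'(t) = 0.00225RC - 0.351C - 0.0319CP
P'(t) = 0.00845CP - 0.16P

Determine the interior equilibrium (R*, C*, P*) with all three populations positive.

R* ≈ 504, C* ≈ 18.9, P* ≈ 24.5

From dP/dt = 0: 0.00845C* = 0.16, so C* = 18.9.
From dR/dt = 0: 0.722(1 - R*/713) = 0.0112·18.9, giving R* = 713·(1 - 0.294) = 504.
From dC/dt = 0: 0.00225·504 - 0.351 = 0.0319P*, so P* = 0.782/0.0319 = 24.5.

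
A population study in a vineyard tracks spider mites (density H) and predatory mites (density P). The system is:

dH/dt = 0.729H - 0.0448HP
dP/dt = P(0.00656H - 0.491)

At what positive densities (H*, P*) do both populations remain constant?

Set dP/dt = 0 with P > 0: 0.00656H - 0.491 = 0, so H* = 0.491/0.00656 = 74.8.
Set dH/dt = 0 with H > 0: 0.729 - 0.0448P = 0, so P* = 0.729/0.0448 = 16.3.

H* ≈ 74.8, P* ≈ 16.3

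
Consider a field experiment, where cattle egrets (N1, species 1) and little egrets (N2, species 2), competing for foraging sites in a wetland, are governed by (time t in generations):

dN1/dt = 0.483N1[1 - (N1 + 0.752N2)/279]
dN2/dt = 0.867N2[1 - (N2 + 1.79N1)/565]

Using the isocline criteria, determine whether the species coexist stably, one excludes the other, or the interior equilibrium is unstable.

species 2 excludes species 1

Compare the nullcline intercepts: K1/α12 = 279/0.752 = 371 < K2 = 565; K2/α21 = 565/1.79 = 316 > K1 = 279.
Since the inequalities point opposite ways, species 2 can invade but species 1 cannot.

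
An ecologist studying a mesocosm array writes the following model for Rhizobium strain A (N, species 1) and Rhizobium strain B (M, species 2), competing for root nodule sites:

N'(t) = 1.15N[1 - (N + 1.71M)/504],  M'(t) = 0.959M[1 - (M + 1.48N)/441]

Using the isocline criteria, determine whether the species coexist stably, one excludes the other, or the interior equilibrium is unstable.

Compare the nullcline intercepts: K1/α12 = 504/1.71 = 295 < K2 = 441; K2/α21 = 441/1.48 = 298 < K1 = 504.
Since both are reversed, neither can invade when rare; the interior point is a saddle.

unstable coexistence (outcome depends on initial conditions)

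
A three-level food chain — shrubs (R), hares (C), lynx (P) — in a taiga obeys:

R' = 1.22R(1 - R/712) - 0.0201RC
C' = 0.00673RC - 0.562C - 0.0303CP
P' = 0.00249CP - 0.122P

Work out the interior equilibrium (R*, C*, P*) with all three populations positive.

R* ≈ 137, C* ≈ 49, P* ≈ 11.9

From dP/dt = 0: 0.00249C* = 0.122, so C* = 49.
From dR/dt = 0: 1.22(1 - R*/712) = 0.0201·49, giving R* = 712·(1 - 0.807) = 137.
From dC/dt = 0: 0.00673·137 - 0.562 = 0.0303P*, so P* = 0.362/0.0303 = 11.9.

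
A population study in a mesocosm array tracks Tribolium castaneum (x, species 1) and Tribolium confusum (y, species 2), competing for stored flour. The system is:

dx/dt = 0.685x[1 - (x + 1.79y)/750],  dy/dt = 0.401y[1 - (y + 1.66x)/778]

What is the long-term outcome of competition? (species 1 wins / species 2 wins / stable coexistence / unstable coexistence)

unstable coexistence (outcome depends on initial conditions)

Compare the nullcline intercepts: K1/α12 = 750/1.79 = 419 < K2 = 778; K2/α21 = 778/1.66 = 469 < K1 = 750.
Since both are reversed, neither can invade when rare; the interior point is a saddle.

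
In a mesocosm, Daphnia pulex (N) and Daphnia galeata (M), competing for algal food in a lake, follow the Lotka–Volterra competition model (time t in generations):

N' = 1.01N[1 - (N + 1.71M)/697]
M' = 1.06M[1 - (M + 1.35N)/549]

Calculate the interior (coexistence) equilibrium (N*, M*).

Setting both brackets to zero gives the nullclines N + 1.71M = 697 and 1.35N + M = 549.
Substituting M = 549 - 1.35N into the first: N(1 - 1.71·1.35) = 697 - 1.71·549.
So N* = -242/-1.31 = 185, and then M* = 549 - 1.35·185 = 300.

N* ≈ 185, M* ≈ 300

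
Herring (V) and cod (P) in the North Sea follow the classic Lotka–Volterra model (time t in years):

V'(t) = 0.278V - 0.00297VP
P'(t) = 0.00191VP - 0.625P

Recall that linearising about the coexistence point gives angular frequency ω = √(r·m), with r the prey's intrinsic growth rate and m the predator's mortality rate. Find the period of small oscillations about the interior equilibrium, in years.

Here r = 0.278 and m = 0.625, so r·m = 0.174.
ω = √0.174 = 0.417 per year, hence T = 2π/ω ≈ 15.1 years.

T ≈ 15.1 years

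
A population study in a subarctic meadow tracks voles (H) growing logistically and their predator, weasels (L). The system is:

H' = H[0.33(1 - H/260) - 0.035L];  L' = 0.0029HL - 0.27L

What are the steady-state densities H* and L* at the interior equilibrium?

H* ≈ 93.1, L* ≈ 6.05

From dL/dt = 0 with L > 0: 0.0029H* = 0.27, so H* = 93.1.
Substitute into dH/dt = 0: 0.33(1 - 93.1/260) = 0.035L*.
The bracket is 0.642, giving L* = 0.212/0.035 = 6.05.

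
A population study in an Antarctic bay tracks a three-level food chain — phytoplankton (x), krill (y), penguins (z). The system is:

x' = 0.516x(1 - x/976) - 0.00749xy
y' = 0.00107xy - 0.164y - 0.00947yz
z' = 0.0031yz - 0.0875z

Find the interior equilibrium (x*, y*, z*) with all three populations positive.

x* ≈ 576, y* ≈ 28.2, z* ≈ 47.8

From dz/dt = 0: 0.0031y* = 0.0875, so y* = 28.2.
From dx/dt = 0: 0.516(1 - x*/976) = 0.00749·28.2, giving x* = 976·(1 - 0.41) = 576.
From dy/dt = 0: 0.00107·576 - 0.164 = 0.00947z*, so z* = 0.452/0.00947 = 47.8.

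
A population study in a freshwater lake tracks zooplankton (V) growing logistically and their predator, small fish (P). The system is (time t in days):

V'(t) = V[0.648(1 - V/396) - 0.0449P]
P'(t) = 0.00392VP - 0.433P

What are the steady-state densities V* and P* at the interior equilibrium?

V* ≈ 110, P* ≈ 10.4

From dP/dt = 0 with P > 0: 0.00392V* = 0.433, so V* = 110.
Substitute into dV/dt = 0: 0.648(1 - 110/396) = 0.0449P*.
The bracket is 0.721, giving P* = 0.467/0.0449 = 10.4.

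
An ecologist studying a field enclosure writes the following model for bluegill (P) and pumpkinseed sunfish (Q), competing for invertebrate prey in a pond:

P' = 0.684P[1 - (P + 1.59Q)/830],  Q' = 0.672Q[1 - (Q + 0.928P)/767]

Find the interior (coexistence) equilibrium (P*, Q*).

Setting both brackets to zero gives the nullclines P + 1.59Q = 830 and 0.928P + Q = 767.
Substituting Q = 767 - 0.928P into the first: P(1 - 1.59·0.928) = 830 - 1.59·767.
So P* = -390/-0.476 = 819, and then Q* = 767 - 0.928·819 = 6.81.

P* ≈ 819, Q* ≈ 6.81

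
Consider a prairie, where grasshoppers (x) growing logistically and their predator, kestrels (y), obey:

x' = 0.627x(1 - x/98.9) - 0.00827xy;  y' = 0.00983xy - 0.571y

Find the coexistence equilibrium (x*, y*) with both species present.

From dy/dt = 0 with y > 0: 0.00983x* = 0.571, so x* = 58.1.
Substitute into dx/dt = 0: 0.627(1 - 58.1/98.9) = 0.00827y*.
The bracket is 0.413, giving y* = 0.259/0.00827 = 31.3.

x* ≈ 58.1, y* ≈ 31.3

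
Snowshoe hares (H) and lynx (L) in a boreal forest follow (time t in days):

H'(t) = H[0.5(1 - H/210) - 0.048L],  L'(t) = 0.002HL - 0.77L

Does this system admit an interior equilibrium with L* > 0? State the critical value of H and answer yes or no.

The predator equation gives dL/dt > 0 only when H > 0.77/0.002 = 385.
Without the predator, H → K = 210. Since 210 < 385, the predator cannot invade.

Threshold H = 385; K < 385, so no, the predator goes extinct.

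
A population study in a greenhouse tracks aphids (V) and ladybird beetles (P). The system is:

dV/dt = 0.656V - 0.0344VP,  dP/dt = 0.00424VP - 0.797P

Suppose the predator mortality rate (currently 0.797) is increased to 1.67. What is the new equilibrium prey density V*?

V* ≈ 394

At the interior fixed point, setting dP/dt = 0 with P > 0 fixes V* = (predator death rate)/(VP coefficient) — independent of the other coefficients.
With the change, V* = 1.67/0.00424 = 394; it rises from 188.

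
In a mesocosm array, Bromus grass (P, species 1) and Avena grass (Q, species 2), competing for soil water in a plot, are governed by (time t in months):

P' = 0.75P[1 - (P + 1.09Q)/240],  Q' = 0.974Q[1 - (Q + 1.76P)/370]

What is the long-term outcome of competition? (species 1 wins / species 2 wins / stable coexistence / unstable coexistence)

unstable coexistence (outcome depends on initial conditions)

Compare the nullcline intercepts: K1/α12 = 240/1.09 = 220 < K2 = 370; K2/α21 = 370/1.76 = 210 < K1 = 240.
Since both are reversed, neither can invade when rare; the interior point is a saddle.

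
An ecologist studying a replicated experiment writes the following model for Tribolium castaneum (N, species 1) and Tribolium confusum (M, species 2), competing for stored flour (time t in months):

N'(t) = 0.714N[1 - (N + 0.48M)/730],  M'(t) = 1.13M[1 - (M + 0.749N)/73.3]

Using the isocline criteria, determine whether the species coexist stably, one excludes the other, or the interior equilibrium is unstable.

species 1 excludes species 2

Compare the nullcline intercepts: K1/α12 = 730/0.48 = 1520 > K2 = 73.3; K2/α21 = 73.3/0.749 = 97.9 < K1 = 730.
Since the inequalities point opposite ways, species 1 can invade but species 2 cannot.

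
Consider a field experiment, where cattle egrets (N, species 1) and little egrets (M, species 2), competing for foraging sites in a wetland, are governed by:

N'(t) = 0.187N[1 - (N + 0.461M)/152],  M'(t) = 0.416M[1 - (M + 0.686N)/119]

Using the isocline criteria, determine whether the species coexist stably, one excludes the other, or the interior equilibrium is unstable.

Compare the nullcline intercepts: K1/α12 = 152/0.461 = 330 > K2 = 119; K2/α21 = 119/0.686 = 173 > K1 = 152.
Since both inequalities hold, each species can invade when rare, so the interior equilibrium is stable.

stable coexistence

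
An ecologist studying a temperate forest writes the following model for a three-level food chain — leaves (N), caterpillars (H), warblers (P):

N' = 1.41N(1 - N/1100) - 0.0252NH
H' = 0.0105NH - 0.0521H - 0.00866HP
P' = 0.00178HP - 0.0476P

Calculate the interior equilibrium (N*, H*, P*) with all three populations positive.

N* ≈ 574, H* ≈ 26.7, P* ≈ 690

From dP/dt = 0: 0.00178H* = 0.0476, so H* = 26.7.
From dN/dt = 0: 1.41(1 - N*/1100) = 0.0252·26.7, giving N* = 1100·(1 - 0.478) = 574.
From dH/dt = 0: 0.0105·574 - 0.0521 = 0.00866P*, so P* = 5.98/0.00866 = 690.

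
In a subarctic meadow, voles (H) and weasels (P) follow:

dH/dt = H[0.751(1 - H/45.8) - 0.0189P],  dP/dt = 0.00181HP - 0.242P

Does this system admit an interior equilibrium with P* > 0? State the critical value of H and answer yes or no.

Threshold H = 134; K < 134, so no, the predator goes extinct.

The predator equation gives dP/dt > 0 only when H > 0.242/0.00181 = 134.
Without the predator, H → K = 45.8. Since 45.8 < 134, the predator cannot invade.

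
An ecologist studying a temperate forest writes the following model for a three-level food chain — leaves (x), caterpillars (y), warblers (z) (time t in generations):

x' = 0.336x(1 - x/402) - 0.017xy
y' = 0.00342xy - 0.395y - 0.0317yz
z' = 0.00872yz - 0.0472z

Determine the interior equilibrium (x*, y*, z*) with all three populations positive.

x* ≈ 292, y* ≈ 5.41, z* ≈ 19

From dz/dt = 0: 0.00872y* = 0.0472, so y* = 5.41.
From dx/dt = 0: 0.336(1 - x*/402) = 0.017·5.41, giving x* = 402·(1 - 0.274) = 292.
From dy/dt = 0: 0.00342·292 - 0.395 = 0.0317z*, so z* = 0.603/0.0317 = 19.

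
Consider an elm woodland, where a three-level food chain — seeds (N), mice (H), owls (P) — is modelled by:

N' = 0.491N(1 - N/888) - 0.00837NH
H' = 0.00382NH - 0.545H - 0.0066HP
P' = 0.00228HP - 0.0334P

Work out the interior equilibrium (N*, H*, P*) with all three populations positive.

From dP/dt = 0: 0.00228H* = 0.0334, so H* = 14.6.
From dN/dt = 0: 0.491(1 - N*/888) = 0.00837·14.6, giving N* = 888·(1 - 0.25) = 666.
From dH/dt = 0: 0.00382·666 - 0.545 = 0.0066P*, so P* = 2/0.0066 = 303.

N* ≈ 666, H* ≈ 14.6, P* ≈ 303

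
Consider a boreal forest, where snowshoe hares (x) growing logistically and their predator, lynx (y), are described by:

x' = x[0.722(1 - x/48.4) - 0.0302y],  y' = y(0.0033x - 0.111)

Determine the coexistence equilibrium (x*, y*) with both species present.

x* ≈ 33.6, y* ≈ 7.29

From dy/dt = 0 with y > 0: 0.0033x* = 0.111, so x* = 33.6.
Substitute into dx/dt = 0: 0.722(1 - 33.6/48.4) = 0.0302y*.
The bracket is 0.305, giving y* = 0.22/0.0302 = 7.29.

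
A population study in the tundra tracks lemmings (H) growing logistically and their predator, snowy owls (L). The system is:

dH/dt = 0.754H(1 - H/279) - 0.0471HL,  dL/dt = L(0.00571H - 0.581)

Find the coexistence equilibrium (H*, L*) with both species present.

H* ≈ 102, L* ≈ 10.2

From dL/dt = 0 with L > 0: 0.00571H* = 0.581, so H* = 102.
Substitute into dH/dt = 0: 0.754(1 - 102/279) = 0.0471L*.
The bracket is 0.635, giving L* = 0.479/0.0471 = 10.2.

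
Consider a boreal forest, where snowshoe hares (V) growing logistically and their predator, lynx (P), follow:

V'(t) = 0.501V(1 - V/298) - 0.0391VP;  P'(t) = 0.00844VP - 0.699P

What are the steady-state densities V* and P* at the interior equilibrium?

V* ≈ 82.8, P* ≈ 9.25

From dP/dt = 0 with P > 0: 0.00844V* = 0.699, so V* = 82.8.
Substitute into dV/dt = 0: 0.501(1 - 82.8/298) = 0.0391P*.
The bracket is 0.722, giving P* = 0.362/0.0391 = 9.25.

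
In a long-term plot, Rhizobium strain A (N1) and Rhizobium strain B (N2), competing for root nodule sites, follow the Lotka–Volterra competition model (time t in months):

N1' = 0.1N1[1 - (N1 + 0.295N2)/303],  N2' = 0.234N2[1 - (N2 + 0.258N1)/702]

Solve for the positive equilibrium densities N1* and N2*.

Setting both brackets to zero gives the nullclines N1 + 0.295N2 = 303 and 0.258N1 + N2 = 702.
Substituting N2 = 702 - 0.258N1 into the first: N1(1 - 0.295·0.258) = 303 - 0.295·702.
So N1* = 95.9/0.924 = 104, and then N2* = 702 - 0.258·104 = 675.

N1* ≈ 104, N2* ≈ 675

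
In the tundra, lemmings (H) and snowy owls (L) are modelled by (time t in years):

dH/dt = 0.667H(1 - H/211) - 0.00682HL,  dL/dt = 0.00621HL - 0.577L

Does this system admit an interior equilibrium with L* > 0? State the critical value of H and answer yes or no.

The predator equation gives dL/dt > 0 only when H > 0.577/0.00621 = 92.9.
Without the predator, H → K = 211. Since 211 > 92.9, the predator can invade and persist.

Threshold H = 92.9; K > 92.9, so yes, the predator persists.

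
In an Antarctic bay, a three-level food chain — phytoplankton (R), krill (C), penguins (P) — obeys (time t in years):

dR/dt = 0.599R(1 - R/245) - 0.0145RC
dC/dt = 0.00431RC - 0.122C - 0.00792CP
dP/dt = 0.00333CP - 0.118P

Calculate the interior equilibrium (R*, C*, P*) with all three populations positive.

R* ≈ 34.8, C* ≈ 35.4, P* ≈ 3.56

From dP/dt = 0: 0.00333C* = 0.118, so C* = 35.4.
From dR/dt = 0: 0.599(1 - R*/245) = 0.0145·35.4, giving R* = 245·(1 - 0.858) = 34.8.
From dC/dt = 0: 0.00431·34.8 - 0.122 = 0.00792P*, so P* = 0.0282/0.00792 = 3.56.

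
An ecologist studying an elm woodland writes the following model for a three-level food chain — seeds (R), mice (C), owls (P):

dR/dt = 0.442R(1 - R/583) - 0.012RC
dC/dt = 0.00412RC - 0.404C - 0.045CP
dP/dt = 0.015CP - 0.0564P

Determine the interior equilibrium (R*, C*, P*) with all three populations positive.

R* ≈ 523, C* ≈ 3.76, P* ≈ 39

From dP/dt = 0: 0.015C* = 0.0564, so C* = 3.76.
From dR/dt = 0: 0.442(1 - R*/583) = 0.012·3.76, giving R* = 583·(1 - 0.102) = 523.
From dC/dt = 0: 0.00412·523 - 0.404 = 0.045P*, so P* = 1.75/0.045 = 39.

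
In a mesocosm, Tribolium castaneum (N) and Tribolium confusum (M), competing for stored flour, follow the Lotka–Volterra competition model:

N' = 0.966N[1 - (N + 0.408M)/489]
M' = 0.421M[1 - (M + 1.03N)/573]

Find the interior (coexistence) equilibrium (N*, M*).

Setting both brackets to zero gives the nullclines N + 0.408M = 489 and 1.03N + M = 573.
Substituting M = 573 - 1.03N into the first: N(1 - 0.408·1.03) = 489 - 0.408·573.
So N* = 255/0.58 = 440, and then M* = 573 - 1.03·440 = 120.

N* ≈ 440, M* ≈ 120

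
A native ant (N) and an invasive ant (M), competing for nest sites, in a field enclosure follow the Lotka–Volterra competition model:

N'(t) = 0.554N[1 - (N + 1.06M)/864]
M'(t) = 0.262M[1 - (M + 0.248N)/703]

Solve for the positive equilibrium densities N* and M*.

Setting both brackets to zero gives the nullclines N + 1.06M = 864 and 0.248N + M = 703.
Substituting M = 703 - 0.248N into the first: N(1 - 1.06·0.248) = 864 - 1.06·703.
So N* = 119/0.737 = 161, and then M* = 703 - 0.248·161 = 663.

N* ≈ 161, M* ≈ 663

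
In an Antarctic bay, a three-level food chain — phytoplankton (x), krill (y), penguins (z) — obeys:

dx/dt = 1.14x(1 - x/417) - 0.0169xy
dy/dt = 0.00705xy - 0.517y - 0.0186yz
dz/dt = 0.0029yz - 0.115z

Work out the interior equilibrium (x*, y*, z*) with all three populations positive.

x* ≈ 172, y* ≈ 39.7, z* ≈ 37.3

From dz/dt = 0: 0.0029y* = 0.115, so y* = 39.7.
From dx/dt = 0: 1.14(1 - x*/417) = 0.0169·39.7, giving x* = 417·(1 - 0.588) = 172.
From dy/dt = 0: 0.00705·172 - 0.517 = 0.0186z*, so z* = 0.695/0.0186 = 37.3.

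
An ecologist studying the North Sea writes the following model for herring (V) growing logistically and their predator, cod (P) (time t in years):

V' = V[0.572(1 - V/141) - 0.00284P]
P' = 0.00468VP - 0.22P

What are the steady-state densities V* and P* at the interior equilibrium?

V* ≈ 47, P* ≈ 134

From dP/dt = 0 with P > 0: 0.00468V* = 0.22, so V* = 47.
Substitute into dV/dt = 0: 0.572(1 - 47/141) = 0.00284P*.
The bracket is 0.667, giving P* = 0.381/0.00284 = 134.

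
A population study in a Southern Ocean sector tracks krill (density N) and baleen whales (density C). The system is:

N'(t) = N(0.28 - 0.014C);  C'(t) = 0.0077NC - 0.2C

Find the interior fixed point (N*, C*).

Set dC/dt = 0 with C > 0: 0.0077N - 0.2 = 0, so N* = 0.2/0.0077 = 26.
Set dN/dt = 0 with N > 0: 0.28 - 0.014C = 0, so C* = 0.28/0.014 = 20.

N* ≈ 26, C* ≈ 20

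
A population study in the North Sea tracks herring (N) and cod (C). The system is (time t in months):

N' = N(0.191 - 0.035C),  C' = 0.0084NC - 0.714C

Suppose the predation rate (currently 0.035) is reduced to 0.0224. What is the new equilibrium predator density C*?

C* ≈ 8.53

At the interior fixed point, setting dN/dt = 0 with N > 0 fixes C* = (prey growth rate)/(NC coefficient) — independent of the other coefficients.
With the change, C* = 0.191/0.0224 = 8.53; it rises from 5.46.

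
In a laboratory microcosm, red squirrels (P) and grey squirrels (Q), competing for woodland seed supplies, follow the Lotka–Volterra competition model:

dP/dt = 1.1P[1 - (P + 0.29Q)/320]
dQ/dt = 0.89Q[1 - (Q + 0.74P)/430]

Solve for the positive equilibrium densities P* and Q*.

Setting both brackets to zero gives the nullclines P + 0.29Q = 320 and 0.74P + Q = 430.
Substituting Q = 430 - 0.74P into the first: P(1 - 0.29·0.74) = 320 - 0.29·430.
So P* = 195/0.785 = 249, and then Q* = 430 - 0.74·249 = 246.

P* ≈ 249, Q* ≈ 246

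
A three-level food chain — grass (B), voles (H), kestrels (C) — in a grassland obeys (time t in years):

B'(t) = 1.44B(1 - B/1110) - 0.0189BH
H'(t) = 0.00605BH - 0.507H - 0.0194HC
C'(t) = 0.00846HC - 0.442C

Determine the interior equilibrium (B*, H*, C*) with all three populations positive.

From dC/dt = 0: 0.00846H* = 0.442, so H* = 52.2.
From dB/dt = 0: 1.44(1 - B*/1110) = 0.0189·52.2, giving B* = 1110·(1 - 0.686) = 349.
From dH/dt = 0: 0.00605·349 - 0.507 = 0.0194C*, so C* = 1.6/0.0194 = 82.7.

B* ≈ 349, H* ≈ 52.2, C* ≈ 82.7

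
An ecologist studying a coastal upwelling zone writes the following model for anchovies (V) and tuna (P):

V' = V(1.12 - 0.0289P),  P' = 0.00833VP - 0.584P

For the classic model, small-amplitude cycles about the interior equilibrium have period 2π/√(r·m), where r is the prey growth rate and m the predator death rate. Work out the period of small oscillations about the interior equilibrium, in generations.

Here r = 1.12 and m = 0.584, so r·m = 0.654.
ω = √0.654 = 0.809 per generation, hence T = 2π/ω ≈ 7.77 generations.

T ≈ 7.77 generations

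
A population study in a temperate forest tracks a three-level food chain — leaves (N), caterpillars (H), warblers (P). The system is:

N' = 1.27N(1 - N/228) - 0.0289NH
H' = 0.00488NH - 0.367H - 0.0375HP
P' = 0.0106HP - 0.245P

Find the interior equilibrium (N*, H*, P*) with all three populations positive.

From dP/dt = 0: 0.0106H* = 0.245, so H* = 23.1.
From dN/dt = 0: 1.27(1 - N*/228) = 0.0289·23.1, giving N* = 228·(1 - 0.526) = 108.
From dH/dt = 0: 0.00488·108 - 0.367 = 0.0375P*, so P* = 0.16/0.0375 = 4.28.

N* ≈ 108, H* ≈ 23.1, P* ≈ 4.28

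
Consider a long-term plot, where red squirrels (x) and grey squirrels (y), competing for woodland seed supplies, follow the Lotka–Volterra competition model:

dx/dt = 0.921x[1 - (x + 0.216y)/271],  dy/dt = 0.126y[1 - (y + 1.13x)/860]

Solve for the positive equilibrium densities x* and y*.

Setting both brackets to zero gives the nullclines x + 0.216y = 271 and 1.13x + y = 860.
Substituting y = 860 - 1.13x into the first: x(1 - 0.216·1.13) = 271 - 0.216·860.
So x* = 85.2/0.756 = 113, and then y* = 860 - 1.13·113 = 733.

x* ≈ 113, y* ≈ 733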